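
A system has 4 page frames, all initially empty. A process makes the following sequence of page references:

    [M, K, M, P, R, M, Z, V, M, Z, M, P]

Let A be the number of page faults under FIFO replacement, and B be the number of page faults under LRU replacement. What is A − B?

1

Under FIFO: F F . F F . F F F . . F → 8 faults.
Under LRU: F F . F F . F F . . . F → 7 faults.
A − B = 8 − 7 = 1.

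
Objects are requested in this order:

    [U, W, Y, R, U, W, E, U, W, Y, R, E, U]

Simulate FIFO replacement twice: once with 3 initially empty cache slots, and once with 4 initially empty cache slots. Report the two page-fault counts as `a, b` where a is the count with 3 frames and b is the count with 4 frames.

3 frames: F F F F F F F . . F F . F → 10 faults.
4 frames: F F F F . . F F F F F F F → 11 faults.
11 > 10: adding a frame increased faults — Belady's anomaly.

10, 11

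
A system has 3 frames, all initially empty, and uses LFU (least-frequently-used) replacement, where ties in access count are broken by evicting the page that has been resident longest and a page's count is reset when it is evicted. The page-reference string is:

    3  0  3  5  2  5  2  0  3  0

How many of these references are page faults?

3: fault, frames {3}
0: fault, frames {3,0}
3: hit
5: fault, frames {3,0,5}
2: fault, evict 0, frames {3,5,2}
5: hit
2: hit
0: fault, evict 3, frames {5,2,0}
3: fault, evict 0, frames {5,2,3}
0: fault, evict 3, frames {5,2,0}
Page faults: 7.

7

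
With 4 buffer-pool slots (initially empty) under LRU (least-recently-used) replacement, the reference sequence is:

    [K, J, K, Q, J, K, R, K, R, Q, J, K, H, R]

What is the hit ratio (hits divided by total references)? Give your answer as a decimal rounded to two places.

0.57

K → miss, frames [K]
J → miss, frames [K, J]
K → hit
Q → miss, frames [J, K, Q]
J → hit
K → hit
R → miss, frames [Q, J, K, R]
K → hit
R → hit
Q → hit
J → hit
K → hit
H → miss, evict R, frames [Q, J, K, H]
R → miss, evict Q, frames [J, K, H, R]
Hits: 8 of 14 references → 8/14 = 0.5714.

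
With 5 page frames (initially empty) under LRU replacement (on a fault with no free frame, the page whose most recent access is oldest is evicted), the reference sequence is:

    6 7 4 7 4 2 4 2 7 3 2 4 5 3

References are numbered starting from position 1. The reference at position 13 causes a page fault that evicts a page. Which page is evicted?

6

pos 1: 6 → fault, frames {6}
pos 2: 7 → fault, frames {6,7}
pos 3: 4 → fault, frames {6,7,4}
pos 4: 7 → hit
pos 5: 4 → hit
pos 6: 2 → fault, frames {6,7,4,2}
pos 7: 4 → hit
pos 8: 2 → hit
pos 9: 7 → hit
pos 10: 3 → fault, frames {6,4,2,7,3}
pos 11: 2 → hit
pos 12: 4 → hit
pos 13: 5 → fault, evict 6, frames {7,3,2,4,5}
At position 13, page 6 is evicted.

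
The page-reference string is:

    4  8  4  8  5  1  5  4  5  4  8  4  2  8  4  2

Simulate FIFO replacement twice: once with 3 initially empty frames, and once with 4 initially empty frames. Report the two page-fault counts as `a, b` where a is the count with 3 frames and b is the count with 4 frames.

3 frames: F F . . F F . F . . F . F . . . → 7 faults.
4 frames: F F . . F F . . . . . . F . F . → 6 faults.
6 < 7: adding a frame reduced faults, as is typical.

7, 6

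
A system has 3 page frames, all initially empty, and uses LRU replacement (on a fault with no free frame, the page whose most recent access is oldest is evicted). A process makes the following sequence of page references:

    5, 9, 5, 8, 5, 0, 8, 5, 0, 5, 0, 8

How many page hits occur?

5: miss, frames [5]
9: miss, frames [5, 9]
5: hit
8: miss, frames [9, 5, 8]
5: hit
0: miss, evict 9, frames [8, 5, 0]
8: hit
5: hit
0: hit
5: hit
0: hit
8: hit
Hits: 8.

8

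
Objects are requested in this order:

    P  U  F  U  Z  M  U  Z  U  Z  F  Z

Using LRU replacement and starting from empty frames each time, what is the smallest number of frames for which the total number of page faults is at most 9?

2

f=1: 12 faults
f=2: 8 faults
f=3: 6 faults
f=4: 5 faults
f=5: 5 faults
Smallest f with faults ≤ 9 is 2.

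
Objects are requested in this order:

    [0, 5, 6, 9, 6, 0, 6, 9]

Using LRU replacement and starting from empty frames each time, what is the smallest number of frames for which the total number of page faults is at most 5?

3

f=1: 8 faults
f=2: 6 faults
f=3: 5 faults
f=4: 4 faults
Smallest f with faults ≤ 5 is 3.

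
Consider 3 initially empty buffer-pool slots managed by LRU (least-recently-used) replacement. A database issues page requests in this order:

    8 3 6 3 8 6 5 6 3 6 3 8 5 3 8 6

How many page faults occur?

8: fault, frames {8}
3: fault, frames {8,3}
6: fault, frames {8,3,6}
3: hit
8: hit
6: hit
5: fault, evict 3, frames {8,6,5}
6: hit
3: fault, evict 8, frames {5,6,3}
6: hit
3: hit
8: fault, evict 5, frames {6,3,8}
5: fault, evict 6, frames {3,8,5}
3: hit
8: hit
6: fault, evict 5, frames {3,8,6}
Page faults: 8.

8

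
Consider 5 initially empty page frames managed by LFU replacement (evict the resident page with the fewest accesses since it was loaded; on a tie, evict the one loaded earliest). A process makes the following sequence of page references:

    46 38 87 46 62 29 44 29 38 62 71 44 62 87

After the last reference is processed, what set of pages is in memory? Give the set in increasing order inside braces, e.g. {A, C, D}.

{29, 44, 46, 62, 87}

46: miss, frames {46}
38: miss, frames {46,38}
87: miss, frames {46,38,87}
46: hit
62: miss, frames {46,38,87,62}
29: miss, frames {46,38,87,62,29}
44: miss, evict 38, frames {46,87,62,29,44}
29: hit
38: miss, evict 87, frames {46,62,29,44,38}
62: hit
71: miss, evict 44, frames {46,62,29,38,71}
44: miss, evict 38, frames {46,62,29,71,44}
62: hit
87: miss, evict 71, frames {46,62,29,44,87}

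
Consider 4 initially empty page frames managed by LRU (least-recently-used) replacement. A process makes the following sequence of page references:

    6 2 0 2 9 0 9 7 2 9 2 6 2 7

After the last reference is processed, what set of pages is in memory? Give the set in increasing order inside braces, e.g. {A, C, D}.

6 → fault, frames [6]
2 → fault, frames [6, 2]
0 → fault, frames [6, 2, 0]
2 → hit
9 → fault, frames [6, 0, 2, 9]
0 → hit
9 → hit
7 → fault, evict 6, frames [2, 0, 9, 7]
2 → hit
9 → hit
2 → hit
6 → fault, evict 0, frames [7, 9, 2, 6]
2 → hit
7 → hit

{2, 6, 7, 9}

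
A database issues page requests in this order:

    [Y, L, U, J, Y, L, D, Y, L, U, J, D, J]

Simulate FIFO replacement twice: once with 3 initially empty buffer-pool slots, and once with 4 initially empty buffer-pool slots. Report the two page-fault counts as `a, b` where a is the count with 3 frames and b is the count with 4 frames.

9, 10

3 frames: F F F F F F F . . F F . . → 9 faults.
4 frames: F F F F . . F F F F F F . → 10 faults.
10 > 9: adding a frame increased faults — Belady's anomaly.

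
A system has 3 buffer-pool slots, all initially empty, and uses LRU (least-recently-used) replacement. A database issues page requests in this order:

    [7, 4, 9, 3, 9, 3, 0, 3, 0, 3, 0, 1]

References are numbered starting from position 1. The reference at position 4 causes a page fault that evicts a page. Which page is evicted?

7

pos 1: 7: miss, frames {7}
pos 2: 4: miss, frames {7,4}
pos 3: 9: miss, frames {7,4,9}
pos 4: 3: miss, evict 7, frames {4,9,3}
At position 4, page 7 is evicted.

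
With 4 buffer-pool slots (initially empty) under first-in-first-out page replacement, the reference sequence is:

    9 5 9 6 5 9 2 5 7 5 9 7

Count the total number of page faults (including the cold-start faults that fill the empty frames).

6

9: miss, frames (9)
5: miss, frames (9 5)
9: hit
6: miss, frames (9 5 6)
5: hit
9: hit
2: miss, frames (9 5 6 2)
5: hit
7: miss, evict 9, frames (5 6 2 7)
5: hit
9: miss, evict 5, frames (6 2 7 9)
7: hit
Page faults: 6.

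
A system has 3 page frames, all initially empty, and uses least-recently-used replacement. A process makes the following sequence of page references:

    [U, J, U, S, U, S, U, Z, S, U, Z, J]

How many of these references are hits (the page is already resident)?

U: fault, frames {U}
J: fault, frames {U,J}
U: hit
S: fault, frames {J,U,S}
U: hit
S: hit
U: hit
Z: fault, evict J, frames {S,U,Z}
S: hit
U: hit
Z: hit
J: fault, evict S, frames {U,Z,J}
Hits: 7.

7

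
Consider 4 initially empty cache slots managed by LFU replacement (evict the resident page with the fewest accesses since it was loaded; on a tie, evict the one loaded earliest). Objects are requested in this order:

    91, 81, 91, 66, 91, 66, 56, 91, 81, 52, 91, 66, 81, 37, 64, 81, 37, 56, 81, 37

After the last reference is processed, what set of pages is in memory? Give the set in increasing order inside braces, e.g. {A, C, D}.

{37, 66, 81, 91}

91 -> miss, frames (91)
81 -> miss, frames (91 81)
91 -> hit
66 -> miss, frames (91 81 66)
91 -> hit
66 -> hit
56 -> miss, frames (91 81 66 56)
91 -> hit
81 -> hit
52 -> miss, evict 56, frames (91 81 66 52)
91 -> hit
66 -> hit
81 -> hit
37 -> miss, evict 52, frames (91 81 66 37)
64 -> miss, evict 37, frames (91 81 66 64)
81 -> hit
37 -> miss, evict 64, frames (91 81 66 37)
56 -> miss, evict 37, frames (91 81 66 56)
81 -> hit
37 -> miss, evict 56, frames (91 81 66 37)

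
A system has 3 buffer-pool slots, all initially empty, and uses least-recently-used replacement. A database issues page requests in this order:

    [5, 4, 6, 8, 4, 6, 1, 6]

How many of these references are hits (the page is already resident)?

5 -> miss, frames [5]
4 -> miss, frames [5, 4]
6 -> miss, frames [5, 4, 6]
8 -> miss, evict 5, frames [4, 6, 8]
4 -> hit
6 -> hit
1 -> miss, evict 8, frames [4, 6, 1]
6 -> hit
Hits: 3.

3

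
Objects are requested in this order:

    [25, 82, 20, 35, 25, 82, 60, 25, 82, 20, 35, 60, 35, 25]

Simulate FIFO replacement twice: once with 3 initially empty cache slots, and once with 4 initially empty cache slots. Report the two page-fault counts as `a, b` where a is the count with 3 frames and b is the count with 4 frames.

3 frames: F F F F F F F . . F F . . F → 10 faults.
4 frames: F F F F . . F F F F F F . F → 11 faults.
11 > 10: adding a frame increased faults — Belady's anomaly.

10, 11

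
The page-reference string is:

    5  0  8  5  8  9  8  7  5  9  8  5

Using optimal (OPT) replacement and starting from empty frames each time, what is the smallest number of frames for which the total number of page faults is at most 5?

f=1: 12 faults
f=2: 7 faults
f=3: 6 faults
f=4: 5 faults
f=5: 5 faults
Smallest f with faults ≤ 5 is 4.

4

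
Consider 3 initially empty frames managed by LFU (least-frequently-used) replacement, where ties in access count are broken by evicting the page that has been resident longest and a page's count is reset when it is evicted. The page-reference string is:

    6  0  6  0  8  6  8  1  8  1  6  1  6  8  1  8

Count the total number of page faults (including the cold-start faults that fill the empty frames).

4

6: miss, frames (6)
0: miss, frames (6 0)
6: hit
0: hit
8: miss, frames (6 0 8)
6: hit
8: hit
1: miss, evict 0, frames (6 8 1)
8: hit
1: hit
6: hit
1: hit
6: hit
8: hit
1: hit
8: hit
Page faults: 4.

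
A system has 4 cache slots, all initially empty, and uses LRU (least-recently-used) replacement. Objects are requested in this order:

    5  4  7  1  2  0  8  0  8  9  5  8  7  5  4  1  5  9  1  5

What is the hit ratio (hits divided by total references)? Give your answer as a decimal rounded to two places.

5 → miss, frames [5]
4 → miss, frames [5, 4]
7 → miss, frames [5, 4, 7]
1 → miss, frames [5, 4, 7, 1]
2 → miss, evict 5, frames [4, 7, 1, 2]
0 → miss, evict 4, frames [7, 1, 2, 0]
8 → miss, evict 7, frames [1, 2, 0, 8]
0 → hit
8 → hit
9 → miss, evict 1, frames [2, 0, 8, 9]
5 → miss, evict 2, frames [0, 8, 9, 5]
8 → hit
7 → miss, evict 0, frames [9, 5, 8, 7]
5 → hit
4 → miss, evict 9, frames [8, 7, 5, 4]
1 → miss, evict 8, frames [7, 5, 4, 1]
5 → hit
9 → miss, evict 7, frames [4, 1, 5, 9]
1 → hit
5 → hit
Hits: 7 of 20 references → 7/20 = 0.3500.

0.35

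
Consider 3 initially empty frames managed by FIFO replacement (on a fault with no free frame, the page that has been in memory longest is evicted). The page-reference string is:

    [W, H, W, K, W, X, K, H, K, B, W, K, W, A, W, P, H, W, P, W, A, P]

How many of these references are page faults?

13

W → miss, frames [W]
H → miss, frames [W, H]
W → hit
K → miss, frames [W, H, K]
W → hit
X → miss, evict W, frames [H, K, X]
K → hit
H → hit
K → hit
B → miss, evict H, frames [K, X, B]
W → miss, evict K, frames [X, B, W]
K → miss, evict X, frames [B, W, K]
W → hit
A → miss, evict B, frames [W, K, A]
W → hit
P → miss, evict W, frames [K, A, P]
H → miss, evict K, frames [A, P, H]
W → miss, evict A, frames [P, H, W]
P → hit
W → hit
A → miss, evict P, frames [H, W, A]
P → miss, evict H, frames [W, A, P]
Page faults: 13.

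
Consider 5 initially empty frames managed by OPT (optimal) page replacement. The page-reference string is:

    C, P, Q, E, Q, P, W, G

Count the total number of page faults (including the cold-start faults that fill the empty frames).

6

C -> miss, frames [C]
P -> miss, frames [C, P]
Q -> miss, frames [C, P, Q]
E -> miss, frames [C, P, Q, E]
Q -> hit
P -> hit
W -> miss, frames [C, P, Q, E, W]
G -> miss, evict W, frames [C, P, Q, E, G]
Page faults: 6.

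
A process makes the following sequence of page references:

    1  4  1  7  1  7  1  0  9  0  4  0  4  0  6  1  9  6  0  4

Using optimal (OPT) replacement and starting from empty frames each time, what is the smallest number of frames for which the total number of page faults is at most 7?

f=1: 20 faults
f=2: 11 faults
f=3: 9 faults
f=4: 7 faults
f=5: 6 faults
f=6: 6 faults
Smallest f with faults ≤ 7 is 4.

4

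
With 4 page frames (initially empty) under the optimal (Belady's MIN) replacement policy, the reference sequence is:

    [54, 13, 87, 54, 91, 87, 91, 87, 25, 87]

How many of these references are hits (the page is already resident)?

54 -> miss, frames {54}
13 -> miss, frames {54,13}
87 -> miss, frames {54,13,87}
54 -> hit
91 -> miss, frames {54,13,87,91}
87 -> hit
91 -> hit
87 -> hit
25 -> miss, evict 91, frames {54,13,87,25}
87 -> hit
Hits: 5.

5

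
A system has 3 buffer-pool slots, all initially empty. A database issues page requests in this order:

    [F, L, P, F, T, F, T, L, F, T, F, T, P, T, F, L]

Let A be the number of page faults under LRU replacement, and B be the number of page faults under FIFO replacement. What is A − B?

Under LRU: F F F . F . . F . . . . F . . F → 7 faults.
Under FIFO: F F F . F F . F . . . . F F F F → 10 faults.
A − B = 7 − 10 = -3.

-3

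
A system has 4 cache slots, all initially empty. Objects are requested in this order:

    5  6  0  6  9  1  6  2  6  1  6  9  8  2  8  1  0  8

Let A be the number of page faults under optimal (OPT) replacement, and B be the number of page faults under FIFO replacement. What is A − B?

-1

Under OPT: F F F . F F . F . . . . F . . . F . → 8 faults.
Under FIFO: F F F . F F . F F . . . F . . . F . → 9 faults.
A − B = 8 − 9 = -1.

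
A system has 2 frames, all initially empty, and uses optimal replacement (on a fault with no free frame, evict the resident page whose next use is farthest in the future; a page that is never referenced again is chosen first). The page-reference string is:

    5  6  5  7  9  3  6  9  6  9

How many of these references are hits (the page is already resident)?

4

5 → fault, frames (5)
6 → fault, frames (5 6)
5 → hit
7 → fault, evict 5, frames (6 7)
9 → fault, evict 7, frames (6 9)
3 → fault, evict 9, frames (6 3)
6 → hit
9 → fault, evict 3, frames (6 9)
6 → hit
9 → hit
Hits: 4.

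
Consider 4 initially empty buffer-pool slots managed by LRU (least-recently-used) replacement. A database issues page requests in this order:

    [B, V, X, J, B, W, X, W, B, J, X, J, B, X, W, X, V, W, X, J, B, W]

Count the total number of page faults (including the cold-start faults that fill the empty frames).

8

B: miss, frames (B)
V: miss, frames (B V)
X: miss, frames (B V X)
J: miss, frames (B V X J)
B: hit
W: miss, evict V, frames (X J B W)
X: hit
W: hit
B: hit
J: hit
X: hit
J: hit
B: hit
X: hit
W: hit
X: hit
V: miss, evict J, frames (B W X V)
W: hit
X: hit
J: miss, evict B, frames (V W X J)
B: miss, evict V, frames (W X J B)
W: hit
Page faults: 8.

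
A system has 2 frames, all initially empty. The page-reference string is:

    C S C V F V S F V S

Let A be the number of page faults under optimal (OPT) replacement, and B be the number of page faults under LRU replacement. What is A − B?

-2

Under OPT: F F . F F . F . F . → 6 faults.
Under LRU: F F . F F . F F F F → 8 faults.
A − B = 6 − 8 = -2.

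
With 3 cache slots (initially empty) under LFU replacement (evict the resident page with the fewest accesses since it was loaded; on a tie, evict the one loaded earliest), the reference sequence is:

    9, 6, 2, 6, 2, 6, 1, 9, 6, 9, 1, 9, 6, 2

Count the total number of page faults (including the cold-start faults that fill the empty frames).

9: fault, frames (9)
6: fault, frames (9 6)
2: fault, frames (9 6 2)
6: hit
2: hit
6: hit
1: fault, evict 9, frames (6 2 1)
9: fault, evict 1, frames (6 2 9)
6: hit
9: hit
1: fault, evict 2, frames (6 9 1)
9: hit
6: hit
2: fault, evict 1, frames (6 9 2)
Page faults: 7.

7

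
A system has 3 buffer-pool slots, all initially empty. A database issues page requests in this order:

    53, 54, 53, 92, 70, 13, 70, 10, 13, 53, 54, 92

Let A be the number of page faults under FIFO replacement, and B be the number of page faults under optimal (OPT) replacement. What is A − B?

Under FIFO: F F . F F F . F . F F F → 9 faults.
Under OPT: F F . F F F . F . . F F → 8 faults.
A − B = 9 − 8 = 1.

1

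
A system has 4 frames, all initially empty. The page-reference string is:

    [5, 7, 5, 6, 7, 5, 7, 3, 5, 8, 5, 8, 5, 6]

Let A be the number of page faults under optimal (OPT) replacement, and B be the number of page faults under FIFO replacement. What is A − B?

Under OPT: F F . F . . . F . F . . . . → 5 faults.
Under FIFO: F F . F . . . F . F F . . . → 6 faults.
A − B = 5 − 6 = -1.

-1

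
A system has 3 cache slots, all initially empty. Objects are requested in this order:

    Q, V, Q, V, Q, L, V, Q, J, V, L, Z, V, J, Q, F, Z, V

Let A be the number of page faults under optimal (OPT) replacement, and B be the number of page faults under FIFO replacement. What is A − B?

Under OPT: F F . . . F . . F . . F . . F F . . → 7 faults.
Under FIFO: F F . . . F . . F . . F F . F F F F → 10 faults.
A − B = 7 − 10 = -3.

-3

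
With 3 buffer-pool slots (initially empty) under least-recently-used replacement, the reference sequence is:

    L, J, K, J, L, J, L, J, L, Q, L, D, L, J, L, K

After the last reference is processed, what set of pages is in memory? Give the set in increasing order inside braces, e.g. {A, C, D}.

{J, K, L}

L → miss, frames (L)
J → miss, frames (L J)
K → miss, frames (L J K)
J → hit
L → hit
J → hit
L → hit
J → hit
L → hit
Q → miss, evict K, frames (J L Q)
L → hit
D → miss, evict J, frames (Q L D)
L → hit
J → miss, evict Q, frames (D L J)
L → hit
K → miss, evict D, frames (J L K)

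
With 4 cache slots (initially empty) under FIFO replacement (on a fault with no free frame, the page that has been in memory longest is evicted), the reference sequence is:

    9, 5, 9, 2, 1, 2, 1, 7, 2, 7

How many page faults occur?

9 → fault, frames {9}
5 → fault, frames {9,5}
9 → hit
2 → fault, frames {9,5,2}
1 → fault, frames {9,5,2,1}
2 → hit
1 → hit
7 → fault, evict 9, frames {5,2,1,7}
2 → hit
7 → hit
Page faults: 5.

5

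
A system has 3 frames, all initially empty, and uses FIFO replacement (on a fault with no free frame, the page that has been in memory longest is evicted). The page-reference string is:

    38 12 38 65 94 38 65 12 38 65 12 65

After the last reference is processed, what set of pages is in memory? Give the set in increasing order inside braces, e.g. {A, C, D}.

{12, 38, 65}

38 → miss, frames {38}
12 → miss, frames {38,12}
38 → hit
65 → miss, frames {38,12,65}
94 → miss, evict 38, frames {12,65,94}
38 → miss, evict 12, frames {65,94,38}
65 → hit
12 → miss, evict 65, frames {94,38,12}
38 → hit
65 → miss, evict 94, frames {38,12,65}
12 → hit
65 → hit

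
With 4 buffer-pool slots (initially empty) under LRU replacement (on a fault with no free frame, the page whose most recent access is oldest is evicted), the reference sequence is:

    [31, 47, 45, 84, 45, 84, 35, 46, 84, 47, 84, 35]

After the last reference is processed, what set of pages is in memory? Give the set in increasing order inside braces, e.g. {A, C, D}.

{35, 46, 47, 84}

31 -> fault, frames {31}
47 -> fault, frames {31,47}
45 -> fault, frames {31,47,45}
84 -> fault, frames {31,47,45,84}
45 -> hit
84 -> hit
35 -> fault, evict 31, frames {47,45,84,35}
46 -> fault, evict 47, frames {45,84,35,46}
84 -> hit
47 -> fault, evict 45, frames {35,46,84,47}
84 -> hit
35 -> hit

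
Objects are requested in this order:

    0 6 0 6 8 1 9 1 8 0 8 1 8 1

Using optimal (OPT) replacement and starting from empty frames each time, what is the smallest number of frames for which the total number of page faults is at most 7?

3

f=1: 14 faults
f=2: 8 faults
f=3: 6 faults
f=4: 5 faults
f=5: 5 faults
Smallest f with faults ≤ 7 is 3.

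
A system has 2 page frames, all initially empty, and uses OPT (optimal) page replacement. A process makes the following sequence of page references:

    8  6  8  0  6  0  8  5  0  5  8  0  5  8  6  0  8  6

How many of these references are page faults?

10

8: miss, frames [8]
6: miss, frames [8, 6]
8: hit
0: miss, evict 8, frames [6, 0]
6: hit
0: hit
8: miss, evict 6, frames [0, 8]
5: miss, evict 8, frames [0, 5]
0: hit
5: hit
8: miss, evict 5, frames [0, 8]
0: hit
5: miss, evict 0, frames [8, 5]
8: hit
6: miss, evict 5, frames [8, 6]
0: miss, evict 6, frames [8, 0]
8: hit
6: miss, evict 0, frames [8, 6]
Page faults: 10.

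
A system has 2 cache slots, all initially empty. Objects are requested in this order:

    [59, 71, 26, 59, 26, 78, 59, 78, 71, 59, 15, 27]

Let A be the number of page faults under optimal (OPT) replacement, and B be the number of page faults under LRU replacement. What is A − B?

Under OPT: F F F . . F . . F . F F → 7 faults.
Under LRU: F F F F . F F . F F F F → 10 faults.
A − B = 7 − 10 = -3.

-3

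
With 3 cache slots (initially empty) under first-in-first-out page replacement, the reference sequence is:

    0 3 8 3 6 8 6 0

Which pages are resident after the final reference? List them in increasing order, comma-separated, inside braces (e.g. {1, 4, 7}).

{0, 6, 8}

0 → fault, frames (0)
3 → fault, frames (0 3)
8 → fault, frames (0 3 8)
3 → hit
6 → fault, evict 0, frames (3 8 6)
8 → hit
6 → hit
0 → fault, evict 3, frames (8 6 0)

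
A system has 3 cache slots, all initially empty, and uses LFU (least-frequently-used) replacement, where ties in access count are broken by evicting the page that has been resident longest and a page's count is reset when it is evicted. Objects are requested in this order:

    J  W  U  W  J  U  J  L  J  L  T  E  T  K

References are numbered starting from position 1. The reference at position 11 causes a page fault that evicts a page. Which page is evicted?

U

pos 1: J -> miss, frames {J}
pos 2: W -> miss, frames {J,W}
pos 3: U -> miss, frames {J,W,U}
pos 4: W -> hit
pos 5: J -> hit
pos 6: U -> hit
pos 7: J -> hit
pos 8: L -> miss, evict W, frames {J,U,L}
pos 9: J -> hit
pos 10: L -> hit
pos 11: T -> miss, evict U, frames {J,L,T}
At position 11, page U is evicted.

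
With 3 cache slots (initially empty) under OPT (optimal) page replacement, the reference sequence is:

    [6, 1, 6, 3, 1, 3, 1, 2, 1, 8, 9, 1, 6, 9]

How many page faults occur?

6

6: fault, frames (6)
1: fault, frames (6 1)
6: hit
3: fault, frames (6 1 3)
1: hit
3: hit
1: hit
2: fault, evict 3, frames (6 1 2)
1: hit
8: fault, evict 2, frames (6 1 8)
9: fault, evict 8, frames (6 1 9)
1: hit
6: hit
9: hit
Page faults: 6.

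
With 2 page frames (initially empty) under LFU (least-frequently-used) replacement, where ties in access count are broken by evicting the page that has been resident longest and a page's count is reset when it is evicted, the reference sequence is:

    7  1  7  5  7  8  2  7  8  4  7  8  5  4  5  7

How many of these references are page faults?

11

7: miss, frames [7]
1: miss, frames [7, 1]
7: hit
5: miss, evict 1, frames [7, 5]
7: hit
8: miss, evict 5, frames [7, 8]
2: miss, evict 8, frames [7, 2]
7: hit
8: miss, evict 2, frames [7, 8]
4: miss, evict 8, frames [7, 4]
7: hit
8: miss, evict 4, frames [7, 8]
5: miss, evict 8, frames [7, 5]
4: miss, evict 5, frames [7, 4]
5: miss, evict 4, frames [7, 5]
7: hit
Page faults: 11.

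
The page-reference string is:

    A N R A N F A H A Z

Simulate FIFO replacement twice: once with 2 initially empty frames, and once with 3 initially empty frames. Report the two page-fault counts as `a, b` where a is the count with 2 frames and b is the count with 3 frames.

2 frames: F F F F F F F F . F → 9 faults.
3 frames: F F F . . F F F . F → 7 faults.
7 < 9: adding a frame reduced faults, as is typical.

9, 7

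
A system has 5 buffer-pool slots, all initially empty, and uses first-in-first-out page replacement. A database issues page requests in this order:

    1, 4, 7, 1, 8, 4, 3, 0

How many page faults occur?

6

1 → miss, frames (1)
4 → miss, frames (1 4)
7 → miss, frames (1 4 7)
1 → hit
8 → miss, frames (1 4 7 8)
4 → hit
3 → miss, frames (1 4 7 8 3)
0 → miss, evict 1, frames (4 7 8 3 0)
Page faults: 6.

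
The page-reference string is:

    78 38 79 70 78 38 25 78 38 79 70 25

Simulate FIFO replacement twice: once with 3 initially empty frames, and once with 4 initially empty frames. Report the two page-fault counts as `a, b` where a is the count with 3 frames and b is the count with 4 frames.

9, 10

3 frames: F F F F F F F . . F F . → 9 faults.
4 frames: F F F F . . F F F F F F → 10 faults.
10 > 9: adding a frame increased faults — Belady's anomaly.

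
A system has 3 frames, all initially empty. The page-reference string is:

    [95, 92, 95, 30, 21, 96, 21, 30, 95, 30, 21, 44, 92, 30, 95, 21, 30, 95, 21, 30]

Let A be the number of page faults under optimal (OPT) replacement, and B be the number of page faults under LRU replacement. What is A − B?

Under OPT: F F . F F F . . F . . F F . . F . . . . → 9 faults.
Under LRU: F F . F F F . . F . . F F F F F . . . . → 11 faults.
A − B = 9 − 11 = -2.

-2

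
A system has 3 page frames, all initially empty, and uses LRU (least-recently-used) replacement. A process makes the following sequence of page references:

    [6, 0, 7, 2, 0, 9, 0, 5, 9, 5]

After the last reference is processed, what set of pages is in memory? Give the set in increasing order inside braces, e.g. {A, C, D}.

{0, 5, 9}

6: miss, frames [6]
0: miss, frames [6, 0]
7: miss, frames [6, 0, 7]
2: miss, evict 6, frames [0, 7, 2]
0: hit
9: miss, evict 7, frames [2, 0, 9]
0: hit
5: miss, evict 2, frames [9, 0, 5]
9: hit
5: hit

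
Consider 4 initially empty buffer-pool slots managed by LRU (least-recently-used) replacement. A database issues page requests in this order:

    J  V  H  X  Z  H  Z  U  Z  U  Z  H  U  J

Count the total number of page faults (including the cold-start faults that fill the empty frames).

J → miss, frames {J}
V → miss, frames {J,V}
H → miss, frames {J,V,H}
X → miss, frames {J,V,H,X}
Z → miss, evict J, frames {V,H,X,Z}
H → hit
Z → hit
U → miss, evict V, frames {X,H,Z,U}
Z → hit
U → hit
Z → hit
H → hit
U → hit
J → miss, evict X, frames {Z,H,U,J}
Page faults: 7.

7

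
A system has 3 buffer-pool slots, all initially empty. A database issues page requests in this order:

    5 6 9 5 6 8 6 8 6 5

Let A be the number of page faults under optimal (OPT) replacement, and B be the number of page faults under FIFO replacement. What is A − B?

Under OPT: F F F . . F . . . . → 4 faults.
Under FIFO: F F F . . F . . . F → 5 faults.
A − B = 4 − 5 = -1.

-1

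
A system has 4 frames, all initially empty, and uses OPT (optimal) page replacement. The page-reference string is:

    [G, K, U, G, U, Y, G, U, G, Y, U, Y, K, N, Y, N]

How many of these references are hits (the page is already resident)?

11

G: miss, frames [G]
K: miss, frames [G, K]
U: miss, frames [G, K, U]
G: hit
U: hit
Y: miss, frames [G, K, U, Y]
G: hit
U: hit
G: hit
Y: hit
U: hit
Y: hit
K: hit
N: miss, evict U, frames [G, K, Y, N]
Y: hit
N: hit
Hits: 11.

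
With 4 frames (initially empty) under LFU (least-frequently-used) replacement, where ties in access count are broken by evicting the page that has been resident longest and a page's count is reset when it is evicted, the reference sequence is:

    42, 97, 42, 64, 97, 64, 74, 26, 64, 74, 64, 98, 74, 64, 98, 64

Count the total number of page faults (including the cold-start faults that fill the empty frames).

42 → fault, frames [42]
97 → fault, frames [42, 97]
42 → hit
64 → fault, frames [42, 97, 64]
97 → hit
64 → hit
74 → fault, frames [42, 97, 64, 74]
26 → fault, evict 74, frames [42, 97, 64, 26]
64 → hit
74 → fault, evict 26, frames [42, 97, 64, 74]
64 → hit
98 → fault, evict 74, frames [42, 97, 64, 98]
74 → fault, evict 98, frames [42, 97, 64, 74]
64 → hit
98 → fault, evict 74, frames [42, 97, 64, 98]
64 → hit
Page faults: 9.

9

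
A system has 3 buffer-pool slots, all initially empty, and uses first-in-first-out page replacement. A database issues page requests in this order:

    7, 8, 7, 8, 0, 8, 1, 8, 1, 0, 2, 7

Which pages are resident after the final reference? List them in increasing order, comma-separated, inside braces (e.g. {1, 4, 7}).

7 -> miss, frames (7)
8 -> miss, frames (7 8)
7 -> hit
8 -> hit
0 -> miss, frames (7 8 0)
8 -> hit
1 -> miss, evict 7, frames (8 0 1)
8 -> hit
1 -> hit
0 -> hit
2 -> miss, evict 8, frames (0 1 2)
7 -> miss, evict 0, frames (1 2 7)

{1, 2, 7}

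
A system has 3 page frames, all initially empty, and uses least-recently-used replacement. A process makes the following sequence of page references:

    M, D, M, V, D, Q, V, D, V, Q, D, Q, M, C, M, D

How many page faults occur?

M: miss, frames [M]
D: miss, frames [M, D]
M: hit
V: miss, frames [D, M, V]
D: hit
Q: miss, evict M, frames [V, D, Q]
V: hit
D: hit
V: hit
Q: hit
D: hit
Q: hit
M: miss, evict V, frames [D, Q, M]
C: miss, evict D, frames [Q, M, C]
M: hit
D: miss, evict Q, frames [C, M, D]
Page faults: 7.

7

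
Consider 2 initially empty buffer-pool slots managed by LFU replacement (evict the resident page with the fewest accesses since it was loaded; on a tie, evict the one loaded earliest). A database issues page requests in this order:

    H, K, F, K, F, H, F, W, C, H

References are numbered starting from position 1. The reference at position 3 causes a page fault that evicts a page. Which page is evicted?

H

pos 1: H → miss, frames {H}
pos 2: K → miss, frames {H,K}
pos 3: F → miss, evict H, frames {K,F}
At position 3, page H is evicted.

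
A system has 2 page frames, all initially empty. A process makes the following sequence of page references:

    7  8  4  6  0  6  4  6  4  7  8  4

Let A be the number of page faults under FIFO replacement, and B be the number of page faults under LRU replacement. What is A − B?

1

Under FIFO: F F F F F . F F . F F F → 10 faults.
Under LRU: F F F F F . F . . F F F → 9 faults.
A − B = 10 − 9 = 1.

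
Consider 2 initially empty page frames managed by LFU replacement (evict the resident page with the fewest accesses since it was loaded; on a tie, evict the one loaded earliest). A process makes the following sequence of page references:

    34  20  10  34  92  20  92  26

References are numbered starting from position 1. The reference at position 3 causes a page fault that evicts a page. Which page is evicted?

34

pos 1: 34: fault, frames {34}
pos 2: 20: fault, frames {34,20}
pos 3: 10: fault, evict 34, frames {20,10}
At position 3, page 34 is evicted.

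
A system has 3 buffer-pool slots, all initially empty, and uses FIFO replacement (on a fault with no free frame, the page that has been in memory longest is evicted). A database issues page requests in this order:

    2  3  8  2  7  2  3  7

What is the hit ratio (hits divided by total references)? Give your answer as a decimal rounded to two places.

2 -> miss, frames {2}
3 -> miss, frames {2,3}
8 -> miss, frames {2,3,8}
2 -> hit
7 -> miss, evict 2, frames {3,8,7}
2 -> miss, evict 3, frames {8,7,2}
3 -> miss, evict 8, frames {7,2,3}
7 -> hit
Hits: 2 of 8 references → 2/8 = 0.2500.

0.25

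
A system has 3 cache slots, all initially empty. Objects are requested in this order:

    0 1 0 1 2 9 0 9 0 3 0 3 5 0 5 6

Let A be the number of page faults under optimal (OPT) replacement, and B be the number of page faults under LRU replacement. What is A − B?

Under OPT: F F . . F F . . . F . . F . . F → 7 faults.
Under LRU: F F . . F F F . . F . . F . . F → 8 faults.
A − B = 7 − 8 = -1.

-1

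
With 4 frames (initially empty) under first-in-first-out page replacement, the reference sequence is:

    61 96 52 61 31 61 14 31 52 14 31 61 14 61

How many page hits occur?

8

61 -> miss, frames {61}
96 -> miss, frames {61,96}
52 -> miss, frames {61,96,52}
61 -> hit
31 -> miss, frames {61,96,52,31}
61 -> hit
14 -> miss, evict 61, frames {96,52,31,14}
31 -> hit
52 -> hit
14 -> hit
31 -> hit
61 -> miss, evict 96, frames {52,31,14,61}
14 -> hit
61 -> hit
Hits: 8.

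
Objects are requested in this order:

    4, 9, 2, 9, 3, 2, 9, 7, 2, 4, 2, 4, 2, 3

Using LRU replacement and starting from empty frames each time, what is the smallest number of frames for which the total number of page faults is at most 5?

f=1: 14 faults
f=2: 10 faults
f=3: 7 faults
f=4: 7 faults
f=5: 5 faults
Smallest f with faults ≤ 5 is 5.

5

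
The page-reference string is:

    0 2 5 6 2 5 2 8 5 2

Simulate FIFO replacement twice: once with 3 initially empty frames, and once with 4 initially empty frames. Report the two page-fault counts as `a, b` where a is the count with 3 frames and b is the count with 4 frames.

3 frames: F F F F . . . F . F → 6 faults.
4 frames: F F F F . . . F . . → 5 faults.
5 < 6: adding a frame reduced faults, as is typical.

6, 5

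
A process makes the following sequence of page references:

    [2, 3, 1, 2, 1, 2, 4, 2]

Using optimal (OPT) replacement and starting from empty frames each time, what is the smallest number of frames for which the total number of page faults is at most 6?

2

f=1: 8 faults
f=2: 4 faults
f=3: 4 faults
f=4: 4 faults
Smallest f with faults ≤ 6 is 2.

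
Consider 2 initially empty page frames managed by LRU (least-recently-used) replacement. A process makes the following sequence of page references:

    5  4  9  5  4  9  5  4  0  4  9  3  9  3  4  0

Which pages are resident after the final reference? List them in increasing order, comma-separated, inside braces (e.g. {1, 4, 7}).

5 → fault, frames (5)
4 → fault, frames (5 4)
9 → fault, evict 5, frames (4 9)
5 → fault, evict 4, frames (9 5)
4 → fault, evict 9, frames (5 4)
9 → fault, evict 5, frames (4 9)
5 → fault, evict 4, frames (9 5)
4 → fault, evict 9, frames (5 4)
0 → fault, evict 5, frames (4 0)
4 → hit
9 → fault, evict 0, frames (4 9)
3 → fault, evict 4, frames (9 3)
9 → hit
3 → hit
4 → fault, evict 9, frames (3 4)
0 → fault, evict 3, frames (4 0)

{0, 4}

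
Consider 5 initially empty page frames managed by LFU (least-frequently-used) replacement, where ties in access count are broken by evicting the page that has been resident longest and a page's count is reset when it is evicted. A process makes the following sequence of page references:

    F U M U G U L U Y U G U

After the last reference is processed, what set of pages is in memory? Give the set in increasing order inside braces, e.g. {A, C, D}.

{G, L, M, U, Y}

F: fault, frames {F}
U: fault, frames {F,U}
M: fault, frames {F,U,M}
U: hit
G: fault, frames {F,U,M,G}
U: hit
L: fault, frames {F,U,M,G,L}
U: hit
Y: fault, evict F, frames {U,M,G,L,Y}
U: hit
G: hit
U: hit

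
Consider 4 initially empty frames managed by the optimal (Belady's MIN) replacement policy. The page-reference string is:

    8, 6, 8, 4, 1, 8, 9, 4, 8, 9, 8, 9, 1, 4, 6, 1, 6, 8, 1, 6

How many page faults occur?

6

8: fault, frames (8)
6: fault, frames (8 6)
8: hit
4: fault, frames (8 6 4)
1: fault, frames (8 6 4 1)
8: hit
9: fault, evict 6, frames (8 4 1 9)
4: hit
8: hit
9: hit
8: hit
9: hit
1: hit
4: hit
6: fault, evict 9, frames (8 4 1 6)
1: hit
6: hit
8: hit
1: hit
6: hit
Page faults: 6.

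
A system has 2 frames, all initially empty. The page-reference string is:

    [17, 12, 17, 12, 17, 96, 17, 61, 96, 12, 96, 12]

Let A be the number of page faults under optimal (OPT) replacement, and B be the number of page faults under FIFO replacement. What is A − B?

Under OPT: F F . . . F . F . F . . → 5 faults.
Under FIFO: F F . . . F F F F F . . → 7 faults.
A − B = 5 − 7 = -2.

-2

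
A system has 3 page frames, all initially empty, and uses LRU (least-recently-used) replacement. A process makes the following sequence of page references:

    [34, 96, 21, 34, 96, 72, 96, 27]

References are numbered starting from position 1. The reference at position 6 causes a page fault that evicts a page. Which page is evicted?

21

pos 1: 34 -> miss, frames {34}
pos 2: 96 -> miss, frames {34,96}
pos 3: 21 -> miss, frames {34,96,21}
pos 4: 34 -> hit
pos 5: 96 -> hit
pos 6: 72 -> miss, evict 21, frames {34,96,72}
At position 6, page 21 is evicted.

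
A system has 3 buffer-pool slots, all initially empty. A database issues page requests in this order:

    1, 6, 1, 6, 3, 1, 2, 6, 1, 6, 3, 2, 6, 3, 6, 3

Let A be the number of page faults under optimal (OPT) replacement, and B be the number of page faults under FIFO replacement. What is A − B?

Under OPT: F F . . F . F . . . F . . . . . → 5 faults.
Under FIFO: F F . . F . F . F F F F . . . . → 8 faults.
A − B = 5 − 8 = -3.

-3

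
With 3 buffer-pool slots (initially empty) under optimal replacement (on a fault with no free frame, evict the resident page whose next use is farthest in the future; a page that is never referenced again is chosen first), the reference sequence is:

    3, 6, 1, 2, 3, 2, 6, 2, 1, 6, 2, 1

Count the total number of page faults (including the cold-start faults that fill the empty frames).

3 → miss, frames [3]
6 → miss, frames [3, 6]
1 → miss, frames [3, 6, 1]
2 → miss, evict 1, frames [3, 6, 2]
3 → hit
2 → hit
6 → hit
2 → hit
1 → miss, evict 3, frames [6, 2, 1]
6 → hit
2 → hit
1 → hit
Page faults: 5.

5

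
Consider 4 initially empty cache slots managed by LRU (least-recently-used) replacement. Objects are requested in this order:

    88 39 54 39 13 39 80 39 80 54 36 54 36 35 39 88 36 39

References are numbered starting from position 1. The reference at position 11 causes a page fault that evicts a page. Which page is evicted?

pos 1: 88 -> fault, frames [88]
pos 2: 39 -> fault, frames [88, 39]
pos 3: 54 -> fault, frames [88, 39, 54]
pos 4: 39 -> hit
pos 5: 13 -> fault, frames [88, 54, 39, 13]
pos 6: 39 -> hit
pos 7: 80 -> fault, evict 88, frames [54, 13, 39, 80]
pos 8: 39 -> hit
pos 9: 80 -> hit
pos 10: 54 -> hit
pos 11: 36 -> fault, evict 13, frames [39, 80, 54, 36]
At position 11, page 13 is evicted.

13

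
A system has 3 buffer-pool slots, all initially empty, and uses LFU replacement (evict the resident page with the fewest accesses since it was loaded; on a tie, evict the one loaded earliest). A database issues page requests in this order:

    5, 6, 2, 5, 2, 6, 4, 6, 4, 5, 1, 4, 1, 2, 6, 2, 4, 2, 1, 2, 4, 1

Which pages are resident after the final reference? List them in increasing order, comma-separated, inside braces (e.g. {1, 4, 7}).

5: miss, frames {5}
6: miss, frames {5,6}
2: miss, frames {5,6,2}
5: hit
2: hit
6: hit
4: miss, evict 5, frames {6,2,4}
6: hit
4: hit
5: miss, evict 2, frames {6,4,5}
1: miss, evict 5, frames {6,4,1}
4: hit
1: hit
2: miss, evict 1, frames {6,4,2}
6: hit
2: hit
4: hit
2: hit
1: miss, evict 2, frames {6,4,1}
2: miss, evict 1, frames {6,4,2}
4: hit
1: miss, evict 2, frames {6,4,1}

{1, 4, 6}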